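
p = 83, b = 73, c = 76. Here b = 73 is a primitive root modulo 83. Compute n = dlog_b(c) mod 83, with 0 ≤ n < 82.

Baby-step giant-step with m = ceil(sqrt(82)) = 10.
Baby table (73^j mod 83 for j=0..9):
  0:1  1:73  2:17  3:79  4:40  5:15  6:16  7:6
  8:23  9:19
Giant step factor: 73^(-10) ≡ 38 (mod 83).
Scan 76·38^i mod 83 for i = 0, 1, …:
  i=0: 76   i=1: 66   i=2: 18   i=3: 20
  i=4: 13   i=5: 79
Match at i=5, j=3: n = 5·10 + 3 = 53.

53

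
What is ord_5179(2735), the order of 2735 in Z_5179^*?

5178

The order of 2735 must divide p − 1 = 5178 = 2 · 3 · 863.
Divisors: 1, 2, 3, 6, 863, 1726, 2589, 5178.
Check each in increasing order: 2735^1 ≡ 2735;  2735^2 ≡ 1749;  2735^3 ≡ 3298;  2735^6 ≡ 904;  2735^863 ≡ 3682;  2735^1726 ≡ 3681;  2735^2589 ≡ 5178;  2735^5178 ≡ 1.
Smallest exponent giving 1 is 5178.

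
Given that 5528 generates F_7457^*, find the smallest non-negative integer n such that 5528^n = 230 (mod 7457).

Baby-step giant-step with m = ceil(sqrt(7456)) = 87.
Baby table (5528^j mod 7457 for j=0..86):
  0:1  1:5528  2:7455  3:3858  4:4  5:7198  6:7449  7:518
  8:16  9:6421  10:7425  11:2072  12:64  13:3313  14:7329  15:831
  16:256  17:5795  18:6945  19:3324  20:1024  21:809  22:5409  23:5839
  24:4096  25:3236  26:6722  27:985  28:1470  29:5487  30:4517  31:3940
  32:5880  33:7034  34:3154  35:846  36:1149  37:5765  38:5159  39:3384
  40:4596  41:689  42:5722  43:6079  44:3470  45:2756  46:517  47:1945
  48:6423  49:3567  50:2068  51:323  52:3321  53:6811  54:815  55:1292
  56:5827  57:4873  58:3260  59:5168  60:937  61:4578  62:5583  63:5758
  64:3748  65:3398  66:7418  67:661  68:78  69:6135  70:7301  71:2644
  72:312  73:2169  74:6833  75:3119  76:1248  77:1219  78:4961  79:5019
  80:4992  81:4876  82:4930  83:5162  84:5054  85:4590  86:4806
Giant step factor: 5528^(-87) ≡ 4527 (mod 7457).
Scan 230·4527^i mod 7457 for i = 0, 1, …:
  i=0: 230   i=1: 4687   i=2: 2884   i=3: 6118
  i=4: 888   i=5: 653   i=6: 3159   i=7: 5724
  i=8: 6930   i=9: 511     …   i=39: 4162
  i=40: 4992
Match at i=40, j=80: n = 40·87 + 80 = 3560.

3560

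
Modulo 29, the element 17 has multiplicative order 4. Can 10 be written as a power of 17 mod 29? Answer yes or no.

10 ∈ ⟨17⟩ iff 10^4 ≡ 1 (mod 29), since |⟨17⟩| = 4.
10^4 mod 29 = 24.
Since 24 ≠ 1, 10 does not lie in the subgroup.

no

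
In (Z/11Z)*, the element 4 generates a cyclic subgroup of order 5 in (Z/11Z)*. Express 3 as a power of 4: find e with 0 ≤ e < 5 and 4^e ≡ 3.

4

Successive powers of 4 modulo 11:
  4^0=1  4^1=4  4^2=5  4^3=9  4^4=3
So 4^4 ≡ 3 (mod 11), giving e = 4.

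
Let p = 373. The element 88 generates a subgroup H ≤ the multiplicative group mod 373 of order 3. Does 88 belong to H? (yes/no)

yes

⟨88⟩ has order 3; its elements mod 373 are {1, 88, 284}.
88 is in this set.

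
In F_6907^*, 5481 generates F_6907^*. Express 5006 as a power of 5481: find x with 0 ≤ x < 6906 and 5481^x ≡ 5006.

3373

Baby-step giant-step with m = ceil(sqrt(6906)) = 84.
Baby table (5481^j mod 6907 for j=0..83):
  0:1  1:5481  2:2818  3:1406  4:4981  5:4397  6:1434  7:6495
  8:417  9:6267  10:916  11:6114  12:4977  13:3194  14:3976  15:871
  16:1214  17:2493  18:2087  19:855  20:3309  21:5754  22:312  23:4043
  24:2027  25:3531  26:6904  27:4278  28:5360  29:2689  30:5778  31:623
  32:2605  33:1236  34:5656  35:1920  36:4159  37:2379  38:5790  39:4232
  40:1886  41:4294  42:3265  43:6335  44:646  45:4342  46:3887  47:3459
  48:5971  49:1685  50:826  51:3221  52:9  53:980  54:4641  55:5747
  56:3387  57:5038  58:5999  59:3199  60:3753  61:1147  62:1337  63:6677
  64:3351  65:1118  66:1249  67:932  68:4019  69:1716  70:4969  71:788
  72:2153  73:3437  74:2808  75:1852  76:4429  77:4151  78:6880  79:3967
  80:6798  81:3480  82:3653  83:5607
Giant step factor: 5481^(-84) ≡ 2599 (mod 6907).
Scan 5006·2599^i mod 6907 for i = 0, 1, …:
  i=0: 5006   i=1: 4713   i=2: 2976   i=3: 5691
  i=4: 3022   i=5: 919   i=6: 5566   i=7: 2776
  i=8: 3916   i=9: 3673     …   i=39: 4543
  i=40: 3194
Match at i=40, j=13: x = 40·84 + 13 = 3373.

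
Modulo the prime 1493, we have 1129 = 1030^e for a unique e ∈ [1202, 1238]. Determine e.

Compute 1030^1202 mod 1493 = 156, then multiply by 1030 repeatedly:
  1030^1202=156  1030^1203=929  1030^1204=1350  1030^1205=517  1030^1206=1002
  1030^1207=397  1030^1208=1321  1030^1209=507  1030^1210=1153  1030^1211=655
  1030^1212=1307  1030^1213=1017  1030^1214=917  1030^1215=934  1030^1216=528
  1030^1217=388  1030^1218=1009  1030^1219=142  1030^1220=1439  1030^1221=1114
  1030^1222=796  1030^1223=223  1030^1224=1261  1030^1225=1413  1030^1226=1208
  1030^1227=571  1030^1228=1381  1030^1229=1094  1030^1230=1098  1030^1231=739
  1030^1232=1233  1030^1233=940  1030^1234=736  1030^1235=1129
Found 1129 at exponent 1235.

1235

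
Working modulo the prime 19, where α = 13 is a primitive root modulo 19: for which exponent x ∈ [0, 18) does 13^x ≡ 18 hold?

9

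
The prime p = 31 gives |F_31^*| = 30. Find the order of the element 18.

15

The order of 18 must divide p − 1 = 30 = 2 · 3 · 5.
Divisors: 1, 2, 3, 5, 6, 10, 15, 30.
Check each in increasing order: 18^1 ≡ 18;  18^2 ≡ 14;  18^3 ≡ 4;  18^5 ≡ 25;  18^6 ≡ 16;  18^10 ≡ 5;  18^15 ≡ 1.
Smallest exponent giving 1 is 15.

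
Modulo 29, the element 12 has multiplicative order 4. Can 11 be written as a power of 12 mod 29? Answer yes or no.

no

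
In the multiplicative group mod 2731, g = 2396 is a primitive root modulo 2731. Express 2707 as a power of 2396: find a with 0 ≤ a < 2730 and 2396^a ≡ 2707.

1037

Baby-step giant-step with m = ceil(sqrt(2730)) = 53.
Baby table (2396^j mod 2731 for j=0..52):
  0:1  1:2396  2:254  3:2302  4:1703  5:274  6:1064  7:1321
  8:2618  9:2352  10:1339  11:2050  12:1462  13:1810  14:2663  15:932
  16:1845  17:1862  18:1629  19:485  20:1385  21:295  22:2222  23:1193
  24:1802  25:2612  26:1631  27:2546  28:1893  29:2168  30:166  31:1741
  32:1199  33:2523  34:1405  35:1788  36:1840  37:806  38:359  39:2630
  40:1063  41:1656  42:2364  43:50  44:2367  45:1776  46:398  47:489
  48:45  49:1311  50:506  51:2543  52:167
Giant step factor: 2396^(-53) ≡ 2259 (mod 2731).
Scan 2707·2259^i mod 2731 for i = 0, 1, …:
  i=0: 2707   i=1: 404   i=2: 482   i=3: 1900
  i=4: 1699   i=5: 986   i=6: 1609   i=7: 2501
  i=8: 2051   i=9: 1433     …   i=18: 1261
  i=19: 166
Match at i=19, j=30: a = 19·53 + 30 = 1037.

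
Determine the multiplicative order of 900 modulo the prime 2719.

The order of 900 must divide p − 1 = 2718 = 2 · 3^2 · 151.
Divisors: 1, 2, 3, 6, 9, 18, 151, 302, 453, 906, 1359, 2718.
Check each in increasing order: 900^1 ≡ 900;  900^2 ≡ 2457;  900^3 ≡ 753;  900^6 ≡ 1457;  900^9 ≡ 1364;  900^18 ≡ 700;  900^151 ≡ 1.
Smallest exponent giving 1 is 151.

151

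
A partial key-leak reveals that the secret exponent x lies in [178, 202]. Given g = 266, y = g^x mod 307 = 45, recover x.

Compute 266^178 mod 307 = 246, then multiply by 266 repeatedly:
  266^178=246  266^179=45
Found 45 at exponent 179.

179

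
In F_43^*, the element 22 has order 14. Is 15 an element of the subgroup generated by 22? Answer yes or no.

15 ∈ ⟨22⟩ iff 15^14 ≡ 1 (mod 43), since |⟨22⟩| = 14.
15^14 mod 43 = 6.
Since 6 ≠ 1, 15 does not lie in the subgroup.

no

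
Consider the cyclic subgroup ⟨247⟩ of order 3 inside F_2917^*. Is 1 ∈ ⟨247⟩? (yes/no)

yes

1 ∈ ⟨247⟩ iff 1^3 ≡ 1 (mod 2917), since |⟨247⟩| = 3.
1^3 mod 2917 = 1.
Since 1 = 1, 1 lies in the subgroup.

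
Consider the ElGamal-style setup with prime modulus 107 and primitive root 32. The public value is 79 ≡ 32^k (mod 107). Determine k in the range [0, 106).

Baby-step giant-step with m = ceil(sqrt(106)) = 11.
Baby table (32^j mod 107 for j=0..10):
  0:1  1:32  2:61  3:26  4:83  5:88  6:34  7:18
  8:41  9:28  10:40
Giant step factor: 32^(-11) ≡ 80 (mod 107).
Scan 79·80^i mod 107 for i = 0, 1, …:
  i=0: 79   i=1: 7   i=2: 25   i=3: 74
  i=4: 35   i=5: 18
Match at i=5, j=7: k = 5·11 + 7 = 62.

62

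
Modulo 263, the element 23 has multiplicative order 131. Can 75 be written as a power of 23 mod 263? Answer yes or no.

75 ∈ ⟨23⟩ iff 75^131 ≡ 1 (mod 263), since |⟨23⟩| = 131.
75^131 mod 263 = 1.
Since 1 = 1, 75 lies in the subgroup.

yes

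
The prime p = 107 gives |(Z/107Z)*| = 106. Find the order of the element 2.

The order of 2 must divide p − 1 = 106 = 2 · 53.
Divisors: 1, 2, 53, 106.
Check each in increasing order: 2^1 ≡ 2;  2^2 ≡ 4;  2^53 ≡ 106;  2^106 ≡ 1.
Smallest exponent giving 1 is 106.

106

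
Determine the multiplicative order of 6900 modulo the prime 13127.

The order of 6900 must divide p − 1 = 13126 = 2 · 6563.
Divisors: 1, 2, 6563, 13126.
Check each in increasing order: 6900^1 ≡ 6900;  6900^2 ≡ 11498;  6900^6563 ≡ 1.
Smallest exponent giving 1 is 6563.

6563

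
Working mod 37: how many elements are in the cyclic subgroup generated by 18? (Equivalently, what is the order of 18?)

The order of 18 must divide p − 1 = 36 = 2^2 · 3^2.
Divisors: 1, 2, 3, 4, 6, 9, 12, 18, 36.
Check each in increasing order: 18^1 ≡ 18;  18^2 ≡ 28;  18^3 ≡ 23;  18^4 ≡ 7;  18^6 ≡ 11;  18^9 ≡ 31;  18^12 ≡ 10;  18^18 ≡ 36;  18^36 ≡ 1.
Smallest exponent giving 1 is 36.

36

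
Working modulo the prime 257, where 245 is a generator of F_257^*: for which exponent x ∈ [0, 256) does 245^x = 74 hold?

107

Baby-step giant-step with m = ceil(sqrt(256)) = 16.
Baby table (245^j mod 257 for j=0..15):
  0:1  1:245  2:144  3:71  4:176  5:201  6:158  7:160
  8:136  9:167  10:52  11:147  12:35  13:94  14:157  15:172
Giant step factor: 245^(-16) ≡ 32 (mod 257).
Scan 74·32^i mod 257 for i = 0, 1, …:
  i=0: 74   i=1: 55   i=2: 218   i=3: 37
  i=4: 156   i=5: 109   i=6: 147
Match at i=6, j=11: x = 6·16 + 11 = 107.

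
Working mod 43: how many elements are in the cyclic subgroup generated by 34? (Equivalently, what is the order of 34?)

42

The order of 34 must divide p − 1 = 42 = 2 · 3 · 7.
Divisors: 1, 2, 3, 6, 7, 14, 21, 42.
Check each in increasing order: 34^1 ≡ 34;  34^2 ≡ 38;  34^3 ≡ 2;  34^6 ≡ 4;  34^7 ≡ 7;  34^14 ≡ 6;  34^21 ≡ 42;  34^42 ≡ 1.
Smallest exponent giving 1 is 42.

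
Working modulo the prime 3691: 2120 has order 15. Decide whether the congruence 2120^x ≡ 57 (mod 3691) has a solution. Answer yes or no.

yes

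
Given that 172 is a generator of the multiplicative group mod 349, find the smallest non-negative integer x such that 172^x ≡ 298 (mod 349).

146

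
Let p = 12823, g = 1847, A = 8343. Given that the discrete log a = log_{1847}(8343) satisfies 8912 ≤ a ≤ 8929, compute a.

8918

Compute 1847^8912 mod 12823 = 6432, then multiply by 1847 repeatedly:
  1847^8912=6432  1847^8913=5806  1847^8914=3654  1847^8915=4040  1847^8916=11717
  1847^8917=8898  1847^8918=8343
Found 8343 at exponent 8918.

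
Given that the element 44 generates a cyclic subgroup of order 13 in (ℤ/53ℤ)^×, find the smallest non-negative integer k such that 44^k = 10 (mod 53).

6

Successive powers of 44 modulo 53:
  44^0=1  44^1=44  44^2=28  44^3=13  44^4=42  44^5=46
  44^6=10
So 44^6 ≡ 10 (mod 53), giving k = 6.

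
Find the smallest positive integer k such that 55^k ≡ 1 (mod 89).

The order of 55 must divide p − 1 = 88 = 2^3 · 11.
Divisors: 1, 2, 4, 8, 11, 22, 44, 88.
Check each in increasing order: 55^1 ≡ 55;  55^2 ≡ 88;  55^4 ≡ 1.
Smallest exponent giving 1 is 4.

4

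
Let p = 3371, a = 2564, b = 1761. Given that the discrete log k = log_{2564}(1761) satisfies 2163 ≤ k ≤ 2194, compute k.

2184

Compute 2564^2163 mod 3371 = 508, then multiply by 2564 repeatedly:
  2564^2163=508  2564^2164=1306  2564^2165=1181  2564^2166=926  2564^2167=1080
  2564^2168=1529  2564^2169=3254  2564^2170=31  2564^2171=1951  2564^2172=3171
  2564^2173=2963  2564^2174=2269  2564^2175=2741  2564^2176=2760  2564^2177=911
  2564^2178=3072  2564^2179=1952  2564^2180=2364  2564^2181=238  2564^2182=81
  2564^2183=2053  2564^2184=1761
Found 1761 at exponent 2184.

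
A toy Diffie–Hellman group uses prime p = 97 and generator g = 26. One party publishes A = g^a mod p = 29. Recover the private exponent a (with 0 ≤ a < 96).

23

Successive powers of 26 modulo 97:
  26^0=1  26^1=26  26^2=94  26^3=19  26^4=9  26^5=40
  26^6=70  26^7=74  26^8=81  26^9=69  26^10=48  26^11=84
  26^12=50  26^13=39  26^14=44  26^15=77  26^16=62  26^17=60
  26^18=8  26^19=14  26^20=73  26^21=55  26^22=72  26^23=29
So 26^23 ≡ 29 (mod 97), giving a = 23.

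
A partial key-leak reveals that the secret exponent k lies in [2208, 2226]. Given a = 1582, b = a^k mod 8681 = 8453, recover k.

2217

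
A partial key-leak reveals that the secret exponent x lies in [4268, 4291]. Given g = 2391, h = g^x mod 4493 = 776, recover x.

4271

Compute 2391^4268 mod 4493 = 3376, then multiply by 2391 repeatedly:
  2391^4268=3376  2391^4269=2588  2391^4270=1047  2391^4271=776
Found 776 at exponent 4271.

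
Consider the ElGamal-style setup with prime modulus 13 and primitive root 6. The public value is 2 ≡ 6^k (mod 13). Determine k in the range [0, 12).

5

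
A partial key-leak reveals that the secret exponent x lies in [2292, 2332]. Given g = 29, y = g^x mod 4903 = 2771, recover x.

2319

Compute 29^2292 mod 4903 = 3377, then multiply by 29 repeatedly:
  29^2292=3377  29^2293=4776  29^2294=1220  29^2295=1059  29^2296=1293
  29^2297=3176  29^2298=3850  29^2299=3784  29^2300=1870  29^2301=297
  29^2302=3710  29^2303=4627  29^2304=1802  29^2305=3228  29^2306=455
  29^2307=3389  29^2308=221  29^2309=1506  29^2310=4450  29^2311=1572
  29^2312=1461  29^2313=3145  29^2314=2951  29^2315=2228  29^2316=873
  29^2317=802  29^2318=3646  29^2319=2771
Found 2771 at exponent 2319.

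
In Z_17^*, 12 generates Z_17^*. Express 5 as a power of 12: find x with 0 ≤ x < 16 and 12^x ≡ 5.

Successive powers of 12 modulo 17:
  12^0=1  12^1=12  12^2=8  12^3=11  12^4=13  12^5=3
  12^6=2  12^7=7  12^8=16  12^9=5
So 12^9 ≡ 5 (mod 17), giving x = 9.

9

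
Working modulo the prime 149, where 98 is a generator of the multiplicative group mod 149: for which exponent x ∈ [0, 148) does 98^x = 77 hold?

Baby-step giant-step with m = ceil(sqrt(148)) = 13.
Baby table (98^j mod 149 for j=0..12):
  0:1  1:98  2:68  3:108  4:5  5:43  6:42  7:93
  8:25  9:66  10:61  11:18  12:125
Giant step factor: 98^(-13) ≡ 14 (mod 149).
Scan 77·14^i mod 149 for i = 0, 1, …:
  i=0: 77   i=1: 35   i=2: 43
Match at i=2, j=5: x = 2·13 + 5 = 31.

31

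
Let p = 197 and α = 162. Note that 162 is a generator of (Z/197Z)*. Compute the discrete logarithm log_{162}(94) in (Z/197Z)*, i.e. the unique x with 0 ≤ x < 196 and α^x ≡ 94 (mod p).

155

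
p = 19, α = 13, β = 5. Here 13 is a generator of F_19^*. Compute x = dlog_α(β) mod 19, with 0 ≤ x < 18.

14

Successive powers of 13 modulo 19:
  13^0=1  13^1=13  13^2=17  13^3=12  13^4=4  13^5=14
  13^6=11  13^7=10  13^8=16  13^9=18  13^10=6  13^11=2
  13^12=7  13^13=15  13^14=5
So 13^14 ≡ 5 (mod 19), giving x = 14.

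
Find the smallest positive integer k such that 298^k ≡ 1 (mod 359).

The order of 298 must divide p − 1 = 358 = 2 · 179.
Divisors: 1, 2, 179, 358.
Check each in increasing order: 298^1 ≡ 298;  298^2 ≡ 131;  298^179 ≡ 1.
Smallest exponent giving 1 is 179.

179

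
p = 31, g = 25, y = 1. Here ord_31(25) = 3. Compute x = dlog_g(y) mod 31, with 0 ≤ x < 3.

Successive powers of 25 modulo 31:
  25^0=1
So 25^0 ≡ 1 (mod 31), giving x = 0.

0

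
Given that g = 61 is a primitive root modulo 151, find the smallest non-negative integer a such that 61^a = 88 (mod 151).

116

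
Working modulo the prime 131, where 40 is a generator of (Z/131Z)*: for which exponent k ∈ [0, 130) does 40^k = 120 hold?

Successive powers of 40 modulo 131:
  40^0=1  40^1=40  40^2=28  40^3=72  40^4=129  40^5=51
  40^6=75  40^7=118  40^8=4  40^9=29  40^10=112  40^11=26
  40^12=123  40^13=73  40^14=38  40^15=79  40^16=16  40^17=116
  40^18=55  40^19=104  40^20=99  40^21=30  40^22=21  40^23=54
  40^24=64  40^25=71  40^26=89  40^27=23  40^28=3  40^29=120
So 40^29 ≡ 120 (mod 131), giving k = 29.

29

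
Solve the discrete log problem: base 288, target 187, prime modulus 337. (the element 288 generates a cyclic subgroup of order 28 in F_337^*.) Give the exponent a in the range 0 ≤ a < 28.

Successive powers of 288 modulo 337:
  288^0=1  288^1=288  288^2=42  288^3=301  288^4=79  288^5=173
  288^6=285  288^7=189  288^8=175  288^9=187
So 288^9 ≡ 187 (mod 337), giving a = 9.

9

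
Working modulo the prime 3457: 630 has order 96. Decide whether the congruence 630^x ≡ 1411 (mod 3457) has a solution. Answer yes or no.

no

1411 ∈ ⟨630⟩ iff 1411^96 ≡ 1 (mod 3457), since |⟨630⟩| = 96.
1411^96 mod 3457 = 1886.
Since 1886 ≠ 1, 1411 does not lie in the subgroup.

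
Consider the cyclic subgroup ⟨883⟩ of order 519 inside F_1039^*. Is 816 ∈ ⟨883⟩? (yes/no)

816 ∈ ⟨883⟩ iff 816^519 ≡ 1 (mod 1039), since |⟨883⟩| = 519.
816^519 mod 1039 = 1038.
Since 1038 ≠ 1, 816 does not lie in the subgroup.

no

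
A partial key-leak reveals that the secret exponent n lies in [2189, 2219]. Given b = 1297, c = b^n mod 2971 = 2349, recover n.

Compute 1297^2189 mod 2971 = 158, then multiply by 1297 repeatedly:
  1297^2189=158  1297^2190=2898  1297^2191=391  1297^2192=2057  1297^2193=2942
  1297^2194=1010  1297^2195=2730  1297^2196=2349
Found 2349 at exponent 2196.

2196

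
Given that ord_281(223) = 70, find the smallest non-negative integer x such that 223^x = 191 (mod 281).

7

Successive powers of 223 modulo 281:
  223^0=1  223^1=223  223^2=273  223^3=183  223^4=64  223^5=222
  223^6=50  223^7=191
So 223^7 ≡ 191 (mod 281), giving x = 7.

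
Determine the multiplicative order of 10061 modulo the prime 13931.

995

The order of 10061 must divide p − 1 = 13930 = 2 · 5 · 7 · 199.
Divisors: 1, 2, 5, 7, 10, 14, 35, 70, 199, 398, 995, 1393, 1990, 2786, 6965, 13930.
Check each in increasing order: 10061^1 ≡ 10061;  10061^2 ≡ 1075;  10061^5 ≡ 180;  10061^7 ≡ 12397;  10061^10 ≡ 4538;  10061^14 ≡ 12748;  10061^35 ≡ 6698;  10061^70 ≡ 5384;  10061^199 ≡ 1582;  10061^398 ≡ 9075;  10061^995 ≡ 1.
Smallest exponent giving 1 is 995.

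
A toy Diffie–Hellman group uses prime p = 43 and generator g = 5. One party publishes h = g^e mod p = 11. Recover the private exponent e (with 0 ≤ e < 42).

Baby-step giant-step with m = ceil(sqrt(42)) = 7.
Baby table (5^j mod 43 for j=0..6):
  0:1  1:5  2:25  3:39  4:23  5:29  6:16
Giant step factor: 5^(-7) ≡ 7 (mod 43).
Scan 11·7^i mod 43 for i = 0, 1, …:
  i=0: 11   i=1: 34   i=2: 23
Match at i=2, j=4: e = 2·7 + 4 = 18.

18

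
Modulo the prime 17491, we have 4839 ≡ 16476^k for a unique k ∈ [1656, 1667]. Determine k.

1660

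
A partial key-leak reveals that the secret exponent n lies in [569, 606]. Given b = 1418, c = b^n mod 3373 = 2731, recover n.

569

Compute 1418^569 mod 3373 = 2731, then multiply by 1418 repeatedly:
  1418^569=2731
Found 2731 at exponent 569.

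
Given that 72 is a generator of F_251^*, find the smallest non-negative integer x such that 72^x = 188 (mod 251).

65

Baby-step giant-step with m = ceil(sqrt(250)) = 16.
Baby table (72^j mod 251 for j=0..15):
  0:1  1:72  2:164  3:11  4:39  5:47  6:121  7:178
  8:15  9:76  10:201  11:165  12:83  13:203  14:58  15:160
Giant step factor: 72^(-16) ≡ 222 (mod 251).
Scan 188·222^i mod 251 for i = 0, 1, …:
  i=0: 188   i=1: 70   i=2: 229   i=3: 136
  i=4: 72
Match at i=4, j=1: x = 4·16 + 1 = 65.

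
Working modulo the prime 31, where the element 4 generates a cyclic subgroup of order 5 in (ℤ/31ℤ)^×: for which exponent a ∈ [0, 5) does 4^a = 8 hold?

4

Successive powers of 4 modulo 31:
  4^0=1  4^1=4  4^2=16  4^3=2  4^4=8
So 4^4 ≡ 8 (mod 31), giving a = 4.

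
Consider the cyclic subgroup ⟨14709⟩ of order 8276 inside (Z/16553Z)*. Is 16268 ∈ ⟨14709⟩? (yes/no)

16268 ∈ ⟨14709⟩ iff 16268^8276 ≡ 1 (mod 16553), since |⟨14709⟩| = 8276.
16268^8276 mod 16553 = 1.
Since 1 = 1, 16268 lies in the subgroup.

yes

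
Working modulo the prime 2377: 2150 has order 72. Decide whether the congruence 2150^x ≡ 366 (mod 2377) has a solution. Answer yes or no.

no

366 ∈ ⟨2150⟩ iff 366^72 ≡ 1 (mod 2377), since |⟨2150⟩| = 72.
366^72 mod 2377 = 1473.
Since 1473 ≠ 1, 366 does not lie in the subgroup.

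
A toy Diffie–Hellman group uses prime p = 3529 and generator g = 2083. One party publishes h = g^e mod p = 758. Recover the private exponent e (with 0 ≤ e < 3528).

3152

Baby-step giant-step with m = ceil(sqrt(3528)) = 60.
Baby table (2083^j mod 3529 for j=0..59):
  0:1  1:2083  2:1748  3:2685  4:2919  5:3339  6:3007  7:3135
  8:1555  9:2972  10:810  11:368  12:751  13:986  14:3489  15:1376
  16:660  17:1999  18:3226  19:542  20:3235  21:1644  22:1322  23:1106
  24:2890  25:2925  26:1721  27:2908  28:1600  29:1424  30:1832  31:1207
  32:1533  33:3023  34:1173  35:1291  36:55  37:1637  38:857  39:2986
  40:1740  41:137  42:3051  43:3033  44:829  45:1126  46:2202  47:2595
  48:2486  49:1295  50:1329  51:1571  52:1010  53:546  54:980  55:1578
  56:1475  57:2195  58:2130  59:837
Giant step factor: 2083^(-60) ≡ 1728 (mod 3529).
Scan 758·1728^i mod 3529 for i = 0, 1, …:
  i=0: 758   i=1: 565   i=2: 2316   i=3: 162
  i=4: 1145   i=5: 2320   i=6: 16   i=7: 2945
  i=8: 142   i=9: 1875     …   i=51: 3487
  i=52: 1533
Match at i=52, j=32: e = 52·60 + 32 = 3152.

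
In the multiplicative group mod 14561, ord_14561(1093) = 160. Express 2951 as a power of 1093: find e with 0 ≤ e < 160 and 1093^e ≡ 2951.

34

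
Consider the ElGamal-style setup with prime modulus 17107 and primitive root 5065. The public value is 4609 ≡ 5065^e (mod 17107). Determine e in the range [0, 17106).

9075

Baby-step giant-step with m = ceil(sqrt(17106)) = 131.
Baby table (5065^j mod 17107 for j=0..130):
  0:1  1:5065  2:10832  3:1931  4:12418  5:11838  6:16542  7:12251
  8:4226  9:3833  10:14807  11:367  12:11299  13:6520  14:7290  15:6944
  16:16475  17:15036  18:14083  19:11312  20:3937  21:11250  22:14940  23:6839
  24:14967  25:6738  26:16612  27:7554  28:9758  29:2147  30:11610  31:7891
  32:5963  33:8740  34:12291  35:1542  36:9438  37:6512  38:984  39:5823
  40:1027  41:1227  42:4914  43:15832  44:8571  45:11656  46:1383  47:8132
  48:12031  49:1881  50:15773  51:555  52:5527  53:7203  54:11071  55:14976
  56:1002  57:11458  58:7826  59:1771  60:6047  61:6525  62:15508  63:9783
  64:9023  65:8698  66:4845  67:8487  68:13871  69:15273  70:16998  71:12446
  72:16802  73:11912  74:14998  75:9790  76:10264  77:16094  78:1255  79:9878
  80:11202  81:11318  82:113  83:7814  84:9419  85:12919  86:460  87:3348
  88:4583  89:15803  90:15649  91:5454  92:13812  93:7257  94:10869  95:1159
  96:2634  97:14857  98:14119  99:5475  100:428  101:12338  102:99  103:5332
  104:11734  105:2992  106:14785  107:8686  108:12493  109:15359  110:7806  111:3113
  112:11798  113:2119  114:6646  115:12521  116:3216  117:3176  118:5860  119:255
  120:8550  121:7933  122:13409  123:1795  124:7858  125:9888  126:10531  127:16996
  128:2316  129:12245  130:8050
Giant step factor: 5065^(-131) ≡ 7538 (mod 17107).
Scan 4609·7538^i mod 17107 for i = 0, 1, …:
  i=0: 4609   i=1: 15432   i=2: 15923   i=3: 4862
  i=4: 6562   i=5: 8019   i=6: 8191   i=7: 4595
  i=8: 12542   i=9: 8314     …   i=68: 5752
  i=69: 9438
Match at i=69, j=36: e = 69·131 + 36 = 9075.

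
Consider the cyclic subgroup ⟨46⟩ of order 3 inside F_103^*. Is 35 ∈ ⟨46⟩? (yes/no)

35 ∈ ⟨46⟩ iff 35^3 ≡ 1 (mod 103), since |⟨46⟩| = 3.
35^3 mod 103 = 27.
Since 27 ≠ 1, 35 does not lie in the subgroup.

no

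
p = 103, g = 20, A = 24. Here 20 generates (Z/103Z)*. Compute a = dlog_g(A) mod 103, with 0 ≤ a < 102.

81

Baby-step giant-step with m = ceil(sqrt(102)) = 11.
Baby table (20^j mod 103 for j=0..10):
  0:1  1:20  2:91  3:69  4:41  5:99  6:23  7:48
  8:33  9:42  10:16
Giant step factor: 20^(-11) ≡ 75 (mod 103).
Scan 24·75^i mod 103 for i = 0, 1, …:
  i=0: 24   i=1: 49   i=2: 70   i=3: 100
  i=4: 84   i=5: 17   i=6: 39   i=7: 41
Match at i=7, j=4: a = 7·11 + 4 = 81.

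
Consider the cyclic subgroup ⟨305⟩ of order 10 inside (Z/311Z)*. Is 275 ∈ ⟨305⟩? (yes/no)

yes

⟨305⟩ has order 10; its elements mod 311 are {1, 6, 36, 52, 95, 216, 259, 275, 305, 310}.
275 is in this set.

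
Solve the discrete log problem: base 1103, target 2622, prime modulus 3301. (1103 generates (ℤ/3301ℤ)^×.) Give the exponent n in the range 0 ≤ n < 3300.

2068

Baby-step giant-step with m = ceil(sqrt(3300)) = 58.
Baby table (1103^j mod 3301 for j=0..57):
  0:1  1:1103  2:1841  3:508  4:2455  5:1045  6:586  7:2663
  8:2700  9:598  10:2695  11:1685  12:92  13:2446  14:1021  15:522
  16:1392  17:411  18:1096  19:722  20:825  21:2200  22:365  23:3174
  24:1862  25:564  26:1504  27:1810  28:2626  29:1501  30:1802  31:404
  32:3278  33:1039  34:570  35:1520  36:2953  37:2373  38:3027  39:1470
  40:619  41:2751  42:734  43:857  44:1185  45:3160  46:2925  47:1198
  48:994  49:450  50:1200  51:3200  52:831  53:2216  54:1508  55:2921
  56:87  57:232
Giant step factor: 1103^(-58) ≡ 1012 (mod 3301).
Scan 2622·1012^i mod 3301 for i = 0, 1, …:
  i=0: 2622   i=1: 2761   i=2: 1486   i=3: 1877
  i=4: 1449   i=5: 744   i=6: 300   i=7: 3209
  i=8: 2625   i=9: 2496     …   i=34: 1037
  i=35: 3027
Match at i=35, j=38: n = 35·58 + 38 = 2068.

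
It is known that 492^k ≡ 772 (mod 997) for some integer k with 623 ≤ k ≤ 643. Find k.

624

Compute 492^623 mod 997 = 188, then multiply by 492 repeatedly:
  492^623=188  492^624=772
Found 772 at exponent 624.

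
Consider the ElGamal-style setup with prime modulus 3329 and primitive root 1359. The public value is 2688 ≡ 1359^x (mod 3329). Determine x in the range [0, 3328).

2249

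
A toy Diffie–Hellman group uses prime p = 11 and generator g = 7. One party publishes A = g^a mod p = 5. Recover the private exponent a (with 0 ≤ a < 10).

2

Successive powers of 7 modulo 11:
  7^0=1  7^1=7  7^2=5
So 7^2 ≡ 5 (mod 11), giving a = 2.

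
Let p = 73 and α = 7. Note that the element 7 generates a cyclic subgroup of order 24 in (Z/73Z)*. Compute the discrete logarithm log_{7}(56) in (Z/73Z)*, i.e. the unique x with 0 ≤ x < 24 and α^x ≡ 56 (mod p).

17

Successive powers of 7 modulo 73:
  7^0=1  7^1=7  7^2=49  7^3=51  7^4=65  7^5=17
  7^6=46  7^7=30  7^8=64  7^9=10  7^10=70  7^11=52
  7^12=72  7^13=66  7^14=24  7^15=22  7^16=8  7^17=56
So 7^17 ≡ 56 (mod 73), giving x = 17.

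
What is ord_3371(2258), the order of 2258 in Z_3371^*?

3370

The order of 2258 must divide p − 1 = 3370 = 2 · 5 · 337.
Divisors: 1, 2, 5, 10, 337, 674, 1685, 3370.
Check each in increasing order: 2258^1 ≡ 2258;  2258^2 ≡ 1612;  2258^5 ≡ 317;  2258^10 ≡ 2730;  2258^337 ≡ 2780;  2258^674 ≡ 2068;  2258^1685 ≡ 3370;  2258^3370 ≡ 1.
Smallest exponent giving 1 is 3370.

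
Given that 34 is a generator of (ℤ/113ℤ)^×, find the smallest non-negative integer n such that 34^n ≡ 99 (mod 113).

Baby-step giant-step with m = ceil(sqrt(112)) = 11.
Baby table (34^j mod 113 for j=0..10):
  0:1  1:34  2:26  3:93  4:111  5:45  6:61  7:40
  8:4  9:23  10:104
Giant step factor: 34^(-11) ≡ 24 (mod 113).
Scan 99·24^i mod 113 for i = 0, 1, …:
  i=0: 99   i=1: 3   i=2: 72   i=3: 33
  i=4: 1
Match at i=4, j=0: n = 4·11 + 0 = 44.

44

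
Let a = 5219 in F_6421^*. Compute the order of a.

3210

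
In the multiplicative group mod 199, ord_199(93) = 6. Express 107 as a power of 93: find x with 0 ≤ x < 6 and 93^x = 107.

5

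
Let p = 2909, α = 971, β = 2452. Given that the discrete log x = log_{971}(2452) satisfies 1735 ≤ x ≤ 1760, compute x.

Compute 971^1735 mod 2909 = 1094, then multiply by 971 repeatedly:
  971^1735=1094  971^1736=489  971^1737=652  971^1738=1839  971^1739=2452
Found 2452 at exponent 1739.

1739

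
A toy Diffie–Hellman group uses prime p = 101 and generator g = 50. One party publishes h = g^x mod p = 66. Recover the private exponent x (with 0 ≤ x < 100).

67

Baby-step giant-step with m = ceil(sqrt(100)) = 10.
Baby table (50^j mod 101 for j=0..9):
  0:1  1:50  2:76  3:63  4:19  5:41  6:30  7:86
  8:58  9:72
Giant step factor: 50^(-10) ≡ 14 (mod 101).
Scan 66·14^i mod 101 for i = 0, 1, …:
  i=0: 66   i=1: 15   i=2: 8   i=3: 11
  i=4: 53   i=5: 35   i=6: 86
Match at i=6, j=7: x = 6·10 + 7 = 67.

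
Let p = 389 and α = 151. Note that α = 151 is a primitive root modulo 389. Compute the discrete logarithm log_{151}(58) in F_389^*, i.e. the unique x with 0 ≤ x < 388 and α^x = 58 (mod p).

360

Baby-step giant-step with m = ceil(sqrt(388)) = 20.
Baby table (151^j mod 389 for j=0..19):
  0:1  1:151  2:239  3:301  4:327  5:363  6:353  7:10
  8:343  9:56  10:287  11:158  12:129  13:29  14:100  15:318
  16:171  17:147  18:24  19:123
Giant step factor: 151^(-20) ≡ 55 (mod 389).
Scan 58·55^i mod 389 for i = 0, 1, …:
  i=0: 58   i=1: 78   i=2: 11   i=3: 216
  i=4: 210   i=5: 269   i=6: 13   i=7: 326
  i=8: 36   i=9: 35     …   i=17: 290
  i=18: 1
Match at i=18, j=0: x = 18·20 + 0 = 360.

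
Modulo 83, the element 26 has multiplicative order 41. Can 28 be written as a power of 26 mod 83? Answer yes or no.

yes

28 ∈ ⟨26⟩ iff 28^41 ≡ 1 (mod 83), since |⟨26⟩| = 41.
28^41 mod 83 = 1.
Since 1 = 1, 28 lies in the subgroup.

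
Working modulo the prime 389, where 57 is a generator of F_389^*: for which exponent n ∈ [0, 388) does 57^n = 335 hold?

Baby-step giant-step with m = ceil(sqrt(388)) = 20.
Baby table (57^j mod 389 for j=0..19):
  0:1  1:57  2:137  3:29  4:97  5:83  6:63  7:90
  8:73  9:271  10:276  11:172  12:79  13:224  14:320  15:346
  16:272  17:333  18:309  19:108
Giant step factor: 57^(-20) ≡ 143 (mod 389).
Scan 335·143^i mod 389 for i = 0, 1, …:
  i=0: 335   i=1: 58   i=2: 125   i=3: 370
  i=4: 6   i=5: 80   i=6: 159   i=7: 175
  i=8: 129   i=9: 164     …   i=14: 74
  i=15: 79
Match at i=15, j=12: n = 15·20 + 12 = 312.

312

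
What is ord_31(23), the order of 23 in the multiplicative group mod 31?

10

The order of 23 must divide p − 1 = 30 = 2 · 3 · 5.
Divisors: 1, 2, 3, 5, 6, 10, 15, 30.
Check each in increasing order: 23^1 ≡ 23;  23^2 ≡ 2;  23^3 ≡ 15;  23^5 ≡ 30;  23^6 ≡ 8;  23^10 ≡ 1.
Smallest exponent giving 1 is 10.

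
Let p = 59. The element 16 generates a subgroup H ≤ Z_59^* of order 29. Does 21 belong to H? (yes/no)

yes

21 ∈ ⟨16⟩ iff 21^29 ≡ 1 (mod 59), since |⟨16⟩| = 29.
21^29 mod 59 = 1.
Since 1 = 1, 21 lies in the subgroup.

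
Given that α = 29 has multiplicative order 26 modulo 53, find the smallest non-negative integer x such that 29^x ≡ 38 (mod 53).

11

Successive powers of 29 modulo 53:
  29^0=1  29^1=29  29^2=46  29^3=9  29^4=49  29^5=43
  29^6=28  29^7=17  29^8=16  29^9=40  29^10=47  29^11=38
So 29^11 ≡ 38 (mod 53), giving x = 11.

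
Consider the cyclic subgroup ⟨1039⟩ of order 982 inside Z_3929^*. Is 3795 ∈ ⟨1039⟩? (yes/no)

no

3795 ∈ ⟨1039⟩ iff 3795^982 ≡ 1 (mod 3929), since |⟨1039⟩| = 982.
3795^982 mod 3929 = 3703.
Since 3703 ≠ 1, 3795 does not lie in the subgroup.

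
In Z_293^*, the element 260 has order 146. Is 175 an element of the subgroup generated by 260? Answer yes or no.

no

175 ∈ ⟨260⟩ iff 175^146 ≡ 1 (mod 293), since |⟨260⟩| = 146.
175^146 mod 293 = 292.
Since 292 ≠ 1, 175 does not lie in the subgroup.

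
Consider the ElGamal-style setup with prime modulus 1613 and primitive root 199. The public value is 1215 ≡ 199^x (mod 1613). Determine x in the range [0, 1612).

1520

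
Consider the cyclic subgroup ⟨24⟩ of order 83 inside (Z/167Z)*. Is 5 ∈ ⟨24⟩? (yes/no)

no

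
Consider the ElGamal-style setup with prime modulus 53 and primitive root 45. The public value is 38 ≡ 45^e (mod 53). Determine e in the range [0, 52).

Successive powers of 45 modulo 53:
  45^0=1  45^1=45  45^2=11  45^3=18  45^4=15  45^5=39
  45^6=6  45^7=5  45^8=13  45^9=2  45^10=37  45^11=22
  45^12=36  45^13=30  45^14=25  45^15=12  45^16=10  45^17=26
  45^18=4  45^19=21  45^20=44  45^21=19  45^22=7  45^23=50
  45^24=24  45^25=20  45^26=52  45^27=8  45^28=42  45^29=35
  45^30=38
So 45^30 ≡ 38 (mod 53), giving e = 30.

30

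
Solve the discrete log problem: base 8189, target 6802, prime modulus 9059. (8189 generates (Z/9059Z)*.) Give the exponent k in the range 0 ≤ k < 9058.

5595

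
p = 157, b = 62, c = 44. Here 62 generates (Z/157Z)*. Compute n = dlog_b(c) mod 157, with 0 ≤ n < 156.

146

Baby-step giant-step with m = ceil(sqrt(156)) = 13.
Baby table (62^j mod 157 for j=0..12):
  0:1  1:62  2:76  3:2  4:124  5:152  6:4  7:91
  8:147  9:8  10:25  11:137  12:16
Giant step factor: 62^(-13) ≡ 22 (mod 157).
Scan 44·22^i mod 157 for i = 0, 1, …:
  i=0: 44   i=1: 26   i=2: 101   i=3: 24
  i=4: 57   i=5: 155   i=6: 113   i=7: 131
  i=8: 56   i=9: 133   i=10: 100   i=11: 2
Match at i=11, j=3: n = 11·13 + 3 = 146.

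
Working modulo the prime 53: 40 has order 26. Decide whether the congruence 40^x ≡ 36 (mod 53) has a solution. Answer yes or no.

yes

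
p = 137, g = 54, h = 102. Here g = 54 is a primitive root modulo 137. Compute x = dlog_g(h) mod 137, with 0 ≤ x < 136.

77

Baby-step giant-step with m = ceil(sqrt(136)) = 12.
Baby table (54^j mod 137 for j=0..11):
  0:1  1:54  2:39  3:51  4:14  5:71  6:135  7:29
  8:59  9:35  10:109  11:132
Giant step factor: 54^(-12) ≡ 103 (mod 137).
Scan 102·103^i mod 137 for i = 0, 1, …:
  i=0: 102   i=1: 94   i=2: 92   i=3: 23
  i=4: 40   i=5: 10   i=6: 71
Match at i=6, j=5: x = 6·12 + 5 = 77.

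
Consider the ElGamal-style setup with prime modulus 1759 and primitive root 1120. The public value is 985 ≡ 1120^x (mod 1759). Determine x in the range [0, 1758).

1515

Baby-step giant-step with m = ceil(sqrt(1758)) = 42.
Baby table (1120^j mod 1759 for j=0..41):
  0:1  1:1120  2:233  3:628  4:1519  5:327  6:368  7:554
  8:1312  9:675  10:1389  11:724  12:1740  13:1587  14:850  15:381
  16:1042  17:823  18:44  19:28  20:1457  21:1247  22:1753  23:316
  24:361  25:1509  26:1440  27:1556  28:1310  29:194  30:923  31:1227
  32:461  33:933  34:114  35:1032  36:177  37:1232  38:784  39:339
  40:1495  41:1591
Giant step factor: 1120^(-42) ≡ 1228 (mod 1759).
Scan 985·1228^i mod 1759 for i = 0, 1, …:
  i=0: 985   i=1: 1147   i=2: 1316   i=3: 1286
  i=4: 1385   i=5: 1586   i=6: 395   i=7: 1335
  i=8: 1751   i=9: 730     …   i=35: 1622
  i=36: 628
Match at i=36, j=3: x = 36·42 + 3 = 1515.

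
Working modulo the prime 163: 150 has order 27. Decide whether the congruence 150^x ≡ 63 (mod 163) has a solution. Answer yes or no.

no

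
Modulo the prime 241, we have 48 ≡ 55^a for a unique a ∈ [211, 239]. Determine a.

234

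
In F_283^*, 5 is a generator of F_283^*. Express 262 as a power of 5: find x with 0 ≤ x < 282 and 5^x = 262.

72

Baby-step giant-step with m = ceil(sqrt(282)) = 17.
Baby table (5^j mod 283 for j=0..16):
  0:1  1:5  2:25  3:125  4:59  5:12  6:60  7:17
  8:85  9:142  10:144  11:154  12:204  13:171  14:6  15:30
  16:150
Giant step factor: 5^(-17) ≡ 20 (mod 283).
Scan 262·20^i mod 283 for i = 0, 1, …:
  i=0: 262   i=1: 146   i=2: 90   i=3: 102
  i=4: 59
Match at i=4, j=4: x = 4·17 + 4 = 72.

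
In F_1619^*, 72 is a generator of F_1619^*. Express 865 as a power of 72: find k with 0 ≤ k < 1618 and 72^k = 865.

Baby-step giant-step with m = ceil(sqrt(1618)) = 41.
Baby table (72^j mod 1619 for j=0..40):
  0:1  1:72  2:327  3:878  4:75  5:543  6:240  7:1090
  8:768  9:250  10:191  11:800  12:935  13:941  14:1373  15:97
  16:508  17:958  18:978  19:799  20:863  21:614  22:495  23:22
  24:1584  25:718  26:1507  27:31  28:613  29:423  30:1314  31:706
  32:643  33:964  34:1410  35:1142  36:1274  37:1064  38:515  39:1462
  40:29
Giant step factor: 72^(-41) ≡ 252 (mod 1619).
Scan 865·252^i mod 1619 for i = 0, 1, …:
  i=0: 865   i=1: 1034   i=2: 1528   i=3: 1353
  i=4: 966   i=5: 582   i=6: 954   i=7: 796
  i=8: 1455   i=9: 766     …   i=37: 838
  i=38: 706
Match at i=38, j=31: k = 38·41 + 31 = 1589.

1589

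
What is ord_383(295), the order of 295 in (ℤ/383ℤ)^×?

The order of 295 must divide p − 1 = 382 = 2 · 191.
Divisors: 1, 2, 191, 382.
Check each in increasing order: 295^1 ≡ 295;  295^2 ≡ 84;  295^191 ≡ 1.
Smallest exponent giving 1 is 191.

191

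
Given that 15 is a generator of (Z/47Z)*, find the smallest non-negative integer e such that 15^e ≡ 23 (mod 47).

Successive powers of 15 modulo 47:
  15^0=1  15^1=15  15^2=37  15^3=38  15^4=6  15^5=43
  15^6=34  15^7=40  15^8=36  15^9=23
So 15^9 ≡ 23 (mod 47), giving e = 9.

9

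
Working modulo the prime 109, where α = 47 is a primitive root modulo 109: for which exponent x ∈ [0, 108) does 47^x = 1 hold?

0

Baby-step giant-step with m = ceil(sqrt(108)) = 11.
Baby table (47^j mod 109 for j=0..10):
  0:1  1:47  2:29  3:55  4:78  5:69  6:82  7:39
  8:89  9:41  10:74
Giant step factor: 47^(-11) ≡ 98 (mod 109).
Scan 1·98^i mod 109 for i = 0, 1, …:
  i=0: 1
Match at i=0, j=0: x = 0·11 + 0 = 0.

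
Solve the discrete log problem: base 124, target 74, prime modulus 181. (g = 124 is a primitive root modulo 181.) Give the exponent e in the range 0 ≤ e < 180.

Baby-step giant-step with m = ceil(sqrt(180)) = 14.
Baby table (124^j mod 181 for j=0..13):
  0:1  1:124  2:172  3:151  4:81  5:89  6:176  7:104
  8:45  9:150  10:138  11:98  12:25  13:23
Giant step factor: 124^(-14) ≡ 37 (mod 181).
Scan 74·37^i mod 181 for i = 0, 1, …:
  i=0: 74   i=1: 23
Match at i=1, j=13: e = 1·14 + 13 = 27.

27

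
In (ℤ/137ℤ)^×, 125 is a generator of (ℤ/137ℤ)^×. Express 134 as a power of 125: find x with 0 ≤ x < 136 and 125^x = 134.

Baby-step giant-step with m = ceil(sqrt(136)) = 12.
Baby table (125^j mod 137 for j=0..11):
  0:1  1:125  2:7  3:53  4:49  5:97  6:69  7:131
  8:72  9:95  10:93  11:117
Giant step factor: 125^(-12) ≡ 4 (mod 137).
Scan 134·4^i mod 137 for i = 0, 1, …:
  i=0: 134   i=1: 125
Match at i=1, j=1: x = 1·12 + 1 = 13.

13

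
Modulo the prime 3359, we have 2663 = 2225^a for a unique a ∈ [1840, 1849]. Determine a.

1849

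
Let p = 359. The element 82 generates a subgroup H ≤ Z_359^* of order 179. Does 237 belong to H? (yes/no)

237 ∈ ⟨82⟩ iff 237^179 ≡ 1 (mod 359), since |⟨82⟩| = 179.
237^179 mod 359 = 1.
Since 1 = 1, 237 lies in the subgroup.

yes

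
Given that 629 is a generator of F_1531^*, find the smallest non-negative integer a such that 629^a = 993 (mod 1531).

1315

Baby-step giant-step with m = ceil(sqrt(1530)) = 40.
Baby table (629^j mod 1531 for j=0..39):
  0:1  1:629  2:643  3:263  4:79  5:699  6:274  7:874
  8:117  9:105  10:212  11:151  12:57  13:640  14:1438  15:1212
  16:1441  17:37  18:308  19:826  20:545  21:1392  22:1367  23:952
  24:187  25:1267  26:823  27:189  28:994  29:578  30:715  31:1152
  32:445  33:1263  34:1369  35:679  36:1473  37:262  38:981  39:56
Giant step factor: 629^(-40) ≡ 696 (mod 1531).
Scan 993·696^i mod 1531 for i = 0, 1, …:
  i=0: 993   i=1: 647   i=2: 198   i=3: 18
  i=4: 280   i=5: 443   i=6: 597   i=7: 611
  i=8: 1169   i=9: 663     …   i=31: 1345
  i=32: 679
Match at i=32, j=35: a = 32·40 + 35 = 1315.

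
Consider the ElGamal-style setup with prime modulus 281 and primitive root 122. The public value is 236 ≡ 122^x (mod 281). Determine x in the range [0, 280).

Baby-step giant-step with m = ceil(sqrt(280)) = 17.
Baby table (122^j mod 281 for j=0..16):
  0:1  1:122  2:272  3:26  4:81  5:47  6:114  7:139
  8:98  9:154  10:242  11:19  12:70  13:110  14:213  15:134
  16:50
Giant step factor: 122^(-17) ≡ 257 (mod 281).
Scan 236·257^i mod 281 for i = 0, 1, …:
  i=0: 236   i=1: 237   i=2: 213
Match at i=2, j=14: x = 2·17 + 14 = 48.

48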